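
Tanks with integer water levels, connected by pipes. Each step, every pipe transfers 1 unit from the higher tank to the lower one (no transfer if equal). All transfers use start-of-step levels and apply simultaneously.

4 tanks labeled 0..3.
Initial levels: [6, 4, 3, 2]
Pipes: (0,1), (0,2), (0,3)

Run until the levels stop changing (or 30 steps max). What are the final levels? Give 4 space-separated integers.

Step 1: flows [0->1,0->2,0->3] -> levels [3 5 4 3]
Step 2: flows [1->0,2->0,0=3] -> levels [5 4 3 3]
Step 3: flows [0->1,0->2,0->3] -> levels [2 5 4 4]
Step 4: flows [1->0,2->0,3->0] -> levels [5 4 3 3]
  -> period-2 cycle: step 4 state = step 2 state; never stabilizes
  -> state at step 30: (30-2) mod 2 = 0, same as step 2 -> [5 4 3 3]

Answer: 5 4 3 3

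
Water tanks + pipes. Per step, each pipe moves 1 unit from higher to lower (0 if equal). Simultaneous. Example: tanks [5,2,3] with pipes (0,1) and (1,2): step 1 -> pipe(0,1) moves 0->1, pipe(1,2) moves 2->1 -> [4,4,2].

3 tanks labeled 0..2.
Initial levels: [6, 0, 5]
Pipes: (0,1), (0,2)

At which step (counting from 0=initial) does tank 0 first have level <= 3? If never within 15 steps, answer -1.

Answer: 4

Derivation:
Step 1: flows [0->1,0->2] -> levels [4 1 6]
Step 2: flows [0->1,2->0] -> levels [4 2 5]
Step 3: flows [0->1,2->0] -> levels [4 3 4]
Step 4: flows [0->1,0=2] -> levels [3 4 4]
Tank 0 first reaches <=3 at step 4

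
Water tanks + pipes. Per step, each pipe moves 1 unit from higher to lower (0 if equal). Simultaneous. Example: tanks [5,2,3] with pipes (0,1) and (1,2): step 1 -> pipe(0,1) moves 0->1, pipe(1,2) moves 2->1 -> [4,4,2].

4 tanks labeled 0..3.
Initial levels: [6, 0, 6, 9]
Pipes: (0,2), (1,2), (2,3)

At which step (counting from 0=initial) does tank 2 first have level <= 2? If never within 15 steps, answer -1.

Answer: -1

Derivation:
Step 1: flows [0=2,2->1,3->2] -> levels [6 1 6 8]
Step 2: flows [0=2,2->1,3->2] -> levels [6 2 6 7]
Step 3: flows [0=2,2->1,3->2] -> levels [6 3 6 6]
Step 4: flows [0=2,2->1,2=3] -> levels [6 4 5 6]
Step 5: flows [0->2,2->1,3->2] -> levels [5 5 6 5]
Step 6: flows [2->0,2->1,2->3] -> levels [6 6 3 6]
Step 7: flows [0->2,1->2,3->2] -> levels [5 5 6 5]
  -> period-2 cycle (repeats step 5); tank 2 never drops to <=2
Tank 2 never reaches <=2 within 15 steps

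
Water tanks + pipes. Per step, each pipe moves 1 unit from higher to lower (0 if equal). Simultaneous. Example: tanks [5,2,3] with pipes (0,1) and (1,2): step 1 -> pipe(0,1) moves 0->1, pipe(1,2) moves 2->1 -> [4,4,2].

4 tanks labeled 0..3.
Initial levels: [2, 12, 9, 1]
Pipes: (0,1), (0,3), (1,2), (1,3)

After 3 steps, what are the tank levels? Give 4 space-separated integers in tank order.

Answer: 4 7 8 5

Derivation:
Step 1: flows [1->0,0->3,1->2,1->3] -> levels [2 9 10 3]
Step 2: flows [1->0,3->0,2->1,1->3] -> levels [4 8 9 3]
Step 3: flows [1->0,0->3,2->1,1->3] -> levels [4 7 8 5]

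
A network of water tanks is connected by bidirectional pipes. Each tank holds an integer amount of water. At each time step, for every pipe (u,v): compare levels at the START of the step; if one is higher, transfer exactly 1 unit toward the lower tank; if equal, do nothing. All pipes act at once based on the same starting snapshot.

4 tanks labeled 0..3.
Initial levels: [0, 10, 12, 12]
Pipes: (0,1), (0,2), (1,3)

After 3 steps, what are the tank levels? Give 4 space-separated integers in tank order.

Answer: 6 9 9 10

Derivation:
Step 1: flows [1->0,2->0,3->1] -> levels [2 10 11 11]
Step 2: flows [1->0,2->0,3->1] -> levels [4 10 10 10]
Step 3: flows [1->0,2->0,1=3] -> levels [6 9 9 10]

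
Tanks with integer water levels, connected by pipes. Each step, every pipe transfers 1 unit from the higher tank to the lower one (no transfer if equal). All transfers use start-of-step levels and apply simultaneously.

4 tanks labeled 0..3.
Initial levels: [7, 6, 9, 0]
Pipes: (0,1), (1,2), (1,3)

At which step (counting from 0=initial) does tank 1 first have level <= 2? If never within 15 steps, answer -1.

Step 1: flows [0->1,2->1,1->3] -> levels [6 7 8 1]
Step 2: flows [1->0,2->1,1->3] -> levels [7 6 7 2]
Step 3: flows [0->1,2->1,1->3] -> levels [6 7 6 3]
Step 4: flows [1->0,1->2,1->3] -> levels [7 4 7 4]
Step 5: flows [0->1,2->1,1=3] -> levels [6 6 6 4]
Step 6: flows [0=1,1=2,1->3] -> levels [6 5 6 5]
Step 7: flows [0->1,2->1,1=3] -> levels [5 7 5 5]
Step 8: flows [1->0,1->2,1->3] -> levels [6 4 6 6]
Step 9: flows [0->1,2->1,3->1] -> levels [5 7 5 5]
  -> period-2 cycle (repeats step 7); tank 1 never drops to <=2
Tank 1 never reaches <=2 within 15 steps

Answer: -1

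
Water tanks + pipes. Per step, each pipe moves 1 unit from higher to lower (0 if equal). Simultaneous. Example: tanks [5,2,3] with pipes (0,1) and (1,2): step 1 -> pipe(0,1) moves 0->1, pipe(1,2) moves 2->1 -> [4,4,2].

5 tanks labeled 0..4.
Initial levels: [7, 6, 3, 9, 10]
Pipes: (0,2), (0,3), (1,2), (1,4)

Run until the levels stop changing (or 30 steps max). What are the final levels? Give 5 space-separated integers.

Answer: 6 6 8 7 8

Derivation:
Step 1: flows [0->2,3->0,1->2,4->1] -> levels [7 6 5 8 9]
Step 2: flows [0->2,3->0,1->2,4->1] -> levels [7 6 7 7 8]
Step 3: flows [0=2,0=3,2->1,4->1] -> levels [7 8 6 7 7]
Step 4: flows [0->2,0=3,1->2,1->4] -> levels [6 6 8 7 8]
Step 5: flows [2->0,3->0,2->1,4->1] -> levels [8 8 6 6 7]
Step 6: flows [0->2,0->3,1->2,1->4] -> levels [6 6 8 7 8]
  -> period-2 cycle: step 6 state = step 4 state; never stabilizes
  -> state at step 30: (30-4) mod 2 = 0, same as step 4 -> [6 6 8 7 8]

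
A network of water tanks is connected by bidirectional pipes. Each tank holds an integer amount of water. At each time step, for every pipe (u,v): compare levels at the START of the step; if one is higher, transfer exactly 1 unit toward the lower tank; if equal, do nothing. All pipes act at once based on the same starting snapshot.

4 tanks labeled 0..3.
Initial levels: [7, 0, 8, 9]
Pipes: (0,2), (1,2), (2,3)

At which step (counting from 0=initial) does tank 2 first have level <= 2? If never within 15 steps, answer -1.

Step 1: flows [2->0,2->1,3->2] -> levels [8 1 7 8]
Step 2: flows [0->2,2->1,3->2] -> levels [7 2 8 7]
Step 3: flows [2->0,2->1,2->3] -> levels [8 3 5 8]
Step 4: flows [0->2,2->1,3->2] -> levels [7 4 6 7]
Step 5: flows [0->2,2->1,3->2] -> levels [6 5 7 6]
Step 6: flows [2->0,2->1,2->3] -> levels [7 6 4 7]
Step 7: flows [0->2,1->2,3->2] -> levels [6 5 7 6]
  -> period-2 cycle (repeats step 5); tank 2 never drops to <=2
Tank 2 never reaches <=2 within 15 steps

Answer: -1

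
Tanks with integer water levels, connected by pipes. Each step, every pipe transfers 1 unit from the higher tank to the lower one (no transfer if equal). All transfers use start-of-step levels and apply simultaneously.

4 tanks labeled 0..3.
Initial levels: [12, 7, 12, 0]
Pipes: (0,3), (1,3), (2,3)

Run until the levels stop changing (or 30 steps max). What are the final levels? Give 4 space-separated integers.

Answer: 7 7 7 10

Derivation:
Step 1: flows [0->3,1->3,2->3] -> levels [11 6 11 3]
Step 2: flows [0->3,1->3,2->3] -> levels [10 5 10 6]
Step 3: flows [0->3,3->1,2->3] -> levels [9 6 9 7]
Step 4: flows [0->3,3->1,2->3] -> levels [8 7 8 8]
Step 5: flows [0=3,3->1,2=3] -> levels [8 8 8 7]
Step 6: flows [0->3,1->3,2->3] -> levels [7 7 7 10]
Step 7: flows [3->0,3->1,3->2] -> levels [8 8 8 7]
  -> period-2 cycle: step 7 state = step 5 state; never stabilizes
  -> state at step 30: (30-5) mod 2 = 1, same as step 6 -> [7 7 7 10]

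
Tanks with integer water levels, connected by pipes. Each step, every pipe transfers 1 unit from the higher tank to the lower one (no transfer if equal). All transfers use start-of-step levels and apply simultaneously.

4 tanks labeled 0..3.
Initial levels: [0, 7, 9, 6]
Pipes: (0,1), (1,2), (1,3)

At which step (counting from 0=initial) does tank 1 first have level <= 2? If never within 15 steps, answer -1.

Step 1: flows [1->0,2->1,1->3] -> levels [1 6 8 7]
Step 2: flows [1->0,2->1,3->1] -> levels [2 7 7 6]
Step 3: flows [1->0,1=2,1->3] -> levels [3 5 7 7]
Step 4: flows [1->0,2->1,3->1] -> levels [4 6 6 6]
Step 5: flows [1->0,1=2,1=3] -> levels [5 5 6 6]
Step 6: flows [0=1,2->1,3->1] -> levels [5 7 5 5]
Step 7: flows [1->0,1->2,1->3] -> levels [6 4 6 6]
Step 8: flows [0->1,2->1,3->1] -> levels [5 7 5 5]
  -> period-2 cycle (repeats step 6); tank 1 never drops to <=2
Tank 1 never reaches <=2 within 15 steps

Answer: -1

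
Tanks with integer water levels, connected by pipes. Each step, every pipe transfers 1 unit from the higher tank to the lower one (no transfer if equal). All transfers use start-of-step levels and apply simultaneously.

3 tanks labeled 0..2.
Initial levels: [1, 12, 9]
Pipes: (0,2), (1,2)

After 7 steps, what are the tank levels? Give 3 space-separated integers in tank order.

Step 1: flows [2->0,1->2] -> levels [2 11 9]
Step 2: flows [2->0,1->2] -> levels [3 10 9]
Step 3: flows [2->0,1->2] -> levels [4 9 9]
Step 4: flows [2->0,1=2] -> levels [5 9 8]
Step 5: flows [2->0,1->2] -> levels [6 8 8]
Step 6: flows [2->0,1=2] -> levels [7 8 7]
Step 7: flows [0=2,1->2] -> levels [7 7 8]

Answer: 7 7 8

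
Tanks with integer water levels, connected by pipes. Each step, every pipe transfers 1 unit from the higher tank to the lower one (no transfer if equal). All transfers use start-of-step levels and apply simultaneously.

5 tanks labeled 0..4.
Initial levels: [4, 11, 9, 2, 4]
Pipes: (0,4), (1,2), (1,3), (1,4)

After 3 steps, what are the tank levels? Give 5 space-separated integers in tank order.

Answer: 5 6 8 5 6

Derivation:
Step 1: flows [0=4,1->2,1->3,1->4] -> levels [4 8 10 3 5]
Step 2: flows [4->0,2->1,1->3,1->4] -> levels [5 7 9 4 5]
Step 3: flows [0=4,2->1,1->3,1->4] -> levels [5 6 8 5 6]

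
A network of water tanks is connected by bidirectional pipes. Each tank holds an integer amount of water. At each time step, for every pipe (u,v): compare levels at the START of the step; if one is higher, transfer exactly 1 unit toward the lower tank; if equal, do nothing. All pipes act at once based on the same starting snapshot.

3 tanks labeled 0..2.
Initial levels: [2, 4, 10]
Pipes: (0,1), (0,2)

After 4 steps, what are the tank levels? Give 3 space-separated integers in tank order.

Answer: 5 5 6

Derivation:
Step 1: flows [1->0,2->0] -> levels [4 3 9]
Step 2: flows [0->1,2->0] -> levels [4 4 8]
Step 3: flows [0=1,2->0] -> levels [5 4 7]
Step 4: flows [0->1,2->0] -> levels [5 5 6]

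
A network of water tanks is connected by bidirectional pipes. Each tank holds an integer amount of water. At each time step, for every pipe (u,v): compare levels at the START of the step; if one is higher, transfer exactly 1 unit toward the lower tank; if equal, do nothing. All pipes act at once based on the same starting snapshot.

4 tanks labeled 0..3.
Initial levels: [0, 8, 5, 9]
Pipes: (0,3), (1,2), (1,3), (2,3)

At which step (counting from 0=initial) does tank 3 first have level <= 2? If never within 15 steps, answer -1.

Answer: -1

Derivation:
Step 1: flows [3->0,1->2,3->1,3->2] -> levels [1 8 7 6]
Step 2: flows [3->0,1->2,1->3,2->3] -> levels [2 6 7 7]
Step 3: flows [3->0,2->1,3->1,2=3] -> levels [3 8 6 5]
Step 4: flows [3->0,1->2,1->3,2->3] -> levels [4 6 6 6]
Step 5: flows [3->0,1=2,1=3,2=3] -> levels [5 6 6 5]
Step 6: flows [0=3,1=2,1->3,2->3] -> levels [5 5 5 7]
Step 7: flows [3->0,1=2,3->1,3->2] -> levels [6 6 6 4]
Step 8: flows [0->3,1=2,1->3,2->3] -> levels [5 5 5 7]
  -> period-2 cycle (repeats step 6); tank 3 never drops to <=2
Tank 3 never reaches <=2 within 15 steps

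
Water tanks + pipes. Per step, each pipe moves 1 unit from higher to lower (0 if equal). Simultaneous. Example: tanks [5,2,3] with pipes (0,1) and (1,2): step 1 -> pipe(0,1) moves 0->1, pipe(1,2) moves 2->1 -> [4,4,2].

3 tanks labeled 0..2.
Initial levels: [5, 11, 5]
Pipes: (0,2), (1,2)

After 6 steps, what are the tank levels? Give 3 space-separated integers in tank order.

Answer: 7 7 7

Derivation:
Step 1: flows [0=2,1->2] -> levels [5 10 6]
Step 2: flows [2->0,1->2] -> levels [6 9 6]
Step 3: flows [0=2,1->2] -> levels [6 8 7]
Step 4: flows [2->0,1->2] -> levels [7 7 7]
Step 5: flows [0=2,1=2] -> levels [7 7 7]
  -> stable; steps 6..6 unchanged -> [7 7 7]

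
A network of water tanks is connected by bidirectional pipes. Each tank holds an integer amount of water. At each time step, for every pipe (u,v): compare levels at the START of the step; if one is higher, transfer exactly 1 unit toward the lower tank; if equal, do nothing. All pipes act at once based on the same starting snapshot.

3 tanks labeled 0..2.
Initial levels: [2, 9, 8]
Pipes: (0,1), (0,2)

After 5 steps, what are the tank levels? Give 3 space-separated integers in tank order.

Answer: 7 6 6

Derivation:
Step 1: flows [1->0,2->0] -> levels [4 8 7]
Step 2: flows [1->0,2->0] -> levels [6 7 6]
Step 3: flows [1->0,0=2] -> levels [7 6 6]
Step 4: flows [0->1,0->2] -> levels [5 7 7]
Step 5: flows [1->0,2->0] -> levels [7 6 6]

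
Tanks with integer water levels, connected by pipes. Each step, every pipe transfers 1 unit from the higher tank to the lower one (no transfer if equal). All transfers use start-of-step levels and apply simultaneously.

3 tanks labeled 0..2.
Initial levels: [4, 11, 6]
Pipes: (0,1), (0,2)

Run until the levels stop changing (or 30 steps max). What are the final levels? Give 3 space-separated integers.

Step 1: flows [1->0,2->0] -> levels [6 10 5]
Step 2: flows [1->0,0->2] -> levels [6 9 6]
Step 3: flows [1->0,0=2] -> levels [7 8 6]
Step 4: flows [1->0,0->2] -> levels [7 7 7]
Step 5: flows [0=1,0=2] -> levels [7 7 7]
  -> stable (no change)

Answer: 7 7 7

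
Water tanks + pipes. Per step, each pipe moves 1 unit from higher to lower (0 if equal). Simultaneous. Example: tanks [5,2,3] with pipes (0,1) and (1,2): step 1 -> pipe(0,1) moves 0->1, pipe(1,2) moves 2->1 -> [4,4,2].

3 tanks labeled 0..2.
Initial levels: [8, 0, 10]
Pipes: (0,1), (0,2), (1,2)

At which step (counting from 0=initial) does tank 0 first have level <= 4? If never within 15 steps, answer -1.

Step 1: flows [0->1,2->0,2->1] -> levels [8 2 8]
Step 2: flows [0->1,0=2,2->1] -> levels [7 4 7]
Step 3: flows [0->1,0=2,2->1] -> levels [6 6 6]
Step 4: flows [0=1,0=2,1=2] -> levels [6 6 6]
  -> stable; tank 0 stays at 6 > 4
Tank 0 never reaches <=4 within 15 steps

Answer: -1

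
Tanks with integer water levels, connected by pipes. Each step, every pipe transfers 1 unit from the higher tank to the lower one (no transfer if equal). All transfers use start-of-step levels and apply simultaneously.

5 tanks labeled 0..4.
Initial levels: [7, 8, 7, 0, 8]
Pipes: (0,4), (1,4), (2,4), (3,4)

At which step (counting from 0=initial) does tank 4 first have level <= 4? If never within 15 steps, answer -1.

Answer: 5

Derivation:
Step 1: flows [4->0,1=4,4->2,4->3] -> levels [8 8 8 1 5]
Step 2: flows [0->4,1->4,2->4,4->3] -> levels [7 7 7 2 7]
Step 3: flows [0=4,1=4,2=4,4->3] -> levels [7 7 7 3 6]
Step 4: flows [0->4,1->4,2->4,4->3] -> levels [6 6 6 4 8]
Step 5: flows [4->0,4->1,4->2,4->3] -> levels [7 7 7 5 4]
Tank 4 first reaches <=4 at step 5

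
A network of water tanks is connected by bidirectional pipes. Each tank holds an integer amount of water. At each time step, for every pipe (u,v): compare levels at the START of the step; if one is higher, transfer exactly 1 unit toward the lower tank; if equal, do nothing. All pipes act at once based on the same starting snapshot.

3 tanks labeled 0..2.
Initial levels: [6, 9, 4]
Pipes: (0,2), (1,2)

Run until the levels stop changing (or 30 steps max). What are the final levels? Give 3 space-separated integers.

Answer: 7 7 5

Derivation:
Step 1: flows [0->2,1->2] -> levels [5 8 6]
Step 2: flows [2->0,1->2] -> levels [6 7 6]
Step 3: flows [0=2,1->2] -> levels [6 6 7]
Step 4: flows [2->0,2->1] -> levels [7 7 5]
Step 5: flows [0->2,1->2] -> levels [6 6 7]
  -> period-2 cycle: step 5 state = step 3 state; never stabilizes
  -> state at step 30: (30-3) mod 2 = 1, same as step 4 -> [7 7 5]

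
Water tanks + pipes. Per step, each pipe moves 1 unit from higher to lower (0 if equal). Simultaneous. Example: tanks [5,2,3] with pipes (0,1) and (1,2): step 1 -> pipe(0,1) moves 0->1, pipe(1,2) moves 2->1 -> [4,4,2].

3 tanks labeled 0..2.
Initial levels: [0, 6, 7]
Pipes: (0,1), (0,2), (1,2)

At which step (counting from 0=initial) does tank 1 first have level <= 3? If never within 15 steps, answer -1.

Answer: -1

Derivation:
Step 1: flows [1->0,2->0,2->1] -> levels [2 6 5]
Step 2: flows [1->0,2->0,1->2] -> levels [4 4 5]
Step 3: flows [0=1,2->0,2->1] -> levels [5 5 3]
Step 4: flows [0=1,0->2,1->2] -> levels [4 4 5]
  -> period-2 cycle (repeats step 2); tank 1 never drops to <=3
Tank 1 never reaches <=3 within 15 steps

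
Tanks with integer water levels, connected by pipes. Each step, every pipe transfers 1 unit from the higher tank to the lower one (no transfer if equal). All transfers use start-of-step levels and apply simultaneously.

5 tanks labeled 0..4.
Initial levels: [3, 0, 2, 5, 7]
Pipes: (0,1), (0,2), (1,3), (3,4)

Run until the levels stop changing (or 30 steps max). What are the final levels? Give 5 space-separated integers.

Step 1: flows [0->1,0->2,3->1,4->3] -> levels [1 2 3 5 6]
Step 2: flows [1->0,2->0,3->1,4->3] -> levels [3 2 2 5 5]
Step 3: flows [0->1,0->2,3->1,3=4] -> levels [1 4 3 4 5]
Step 4: flows [1->0,2->0,1=3,4->3] -> levels [3 3 2 5 4]
Step 5: flows [0=1,0->2,3->1,3->4] -> levels [2 4 3 3 5]
Step 6: flows [1->0,2->0,1->3,4->3] -> levels [4 2 2 5 4]
Step 7: flows [0->1,0->2,3->1,3->4] -> levels [2 4 3 3 5]
  -> period-2 cycle: step 7 state = step 5 state; never stabilizes
  -> state at step 30: (30-5) mod 2 = 1, same as step 6 -> [4 2 2 5 4]

Answer: 4 2 2 5 4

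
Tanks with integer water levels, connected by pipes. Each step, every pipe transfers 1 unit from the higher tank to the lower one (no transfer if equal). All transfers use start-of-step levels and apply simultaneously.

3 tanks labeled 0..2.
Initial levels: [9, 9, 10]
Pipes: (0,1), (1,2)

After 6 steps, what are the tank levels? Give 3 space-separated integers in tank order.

Step 1: flows [0=1,2->1] -> levels [9 10 9]
Step 2: flows [1->0,1->2] -> levels [10 8 10]
Step 3: flows [0->1,2->1] -> levels [9 10 9]
  -> period-2 cycle: step 3 state = step 1 state
  -> state at step 6: (6-1) mod 2 = 1, same as step 2 -> [10 8 10]

Answer: 10 8 10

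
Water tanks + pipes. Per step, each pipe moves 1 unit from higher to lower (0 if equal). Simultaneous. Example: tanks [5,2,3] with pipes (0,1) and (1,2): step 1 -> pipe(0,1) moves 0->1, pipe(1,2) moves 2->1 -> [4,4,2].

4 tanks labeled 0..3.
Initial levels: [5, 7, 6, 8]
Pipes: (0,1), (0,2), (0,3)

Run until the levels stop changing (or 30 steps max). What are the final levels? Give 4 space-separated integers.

Step 1: flows [1->0,2->0,3->0] -> levels [8 6 5 7]
Step 2: flows [0->1,0->2,0->3] -> levels [5 7 6 8]
  -> period-2 cycle: step 2 state = step 0 state; never stabilizes
  -> state at step 30: (30-0) mod 2 = 0, same as step 0 -> [5 7 6 8]

Answer: 5 7 6 8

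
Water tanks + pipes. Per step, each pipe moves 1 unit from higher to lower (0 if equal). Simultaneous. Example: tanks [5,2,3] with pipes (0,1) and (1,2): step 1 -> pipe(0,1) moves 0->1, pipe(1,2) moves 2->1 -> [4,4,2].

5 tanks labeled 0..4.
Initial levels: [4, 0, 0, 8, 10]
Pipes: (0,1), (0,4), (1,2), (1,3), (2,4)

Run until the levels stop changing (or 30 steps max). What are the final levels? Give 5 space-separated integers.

Answer: 5 3 5 5 4

Derivation:
Step 1: flows [0->1,4->0,1=2,3->1,4->2] -> levels [4 2 1 7 8]
Step 2: flows [0->1,4->0,1->2,3->1,4->2] -> levels [4 3 3 6 6]
Step 3: flows [0->1,4->0,1=2,3->1,4->2] -> levels [4 5 4 5 4]
Step 4: flows [1->0,0=4,1->2,1=3,2=4] -> levels [5 3 5 5 4]
Step 5: flows [0->1,0->4,2->1,3->1,2->4] -> levels [3 6 3 4 6]
Step 6: flows [1->0,4->0,1->2,1->3,4->2] -> levels [5 3 5 5 4]
  -> period-2 cycle: step 6 state = step 4 state; never stabilizes
  -> state at step 30: (30-4) mod 2 = 0, same as step 4 -> [5 3 5 5 4]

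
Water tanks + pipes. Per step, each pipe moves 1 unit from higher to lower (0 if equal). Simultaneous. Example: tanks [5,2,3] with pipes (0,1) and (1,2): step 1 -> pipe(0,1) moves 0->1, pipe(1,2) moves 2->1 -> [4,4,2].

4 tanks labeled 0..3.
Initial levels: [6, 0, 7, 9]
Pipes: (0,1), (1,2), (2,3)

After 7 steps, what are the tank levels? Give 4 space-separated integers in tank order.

Step 1: flows [0->1,2->1,3->2] -> levels [5 2 7 8]
Step 2: flows [0->1,2->1,3->2] -> levels [4 4 7 7]
Step 3: flows [0=1,2->1,2=3] -> levels [4 5 6 7]
Step 4: flows [1->0,2->1,3->2] -> levels [5 5 6 6]
Step 5: flows [0=1,2->1,2=3] -> levels [5 6 5 6]
Step 6: flows [1->0,1->2,3->2] -> levels [6 4 7 5]
Step 7: flows [0->1,2->1,2->3] -> levels [5 6 5 6]

Answer: 5 6 5 6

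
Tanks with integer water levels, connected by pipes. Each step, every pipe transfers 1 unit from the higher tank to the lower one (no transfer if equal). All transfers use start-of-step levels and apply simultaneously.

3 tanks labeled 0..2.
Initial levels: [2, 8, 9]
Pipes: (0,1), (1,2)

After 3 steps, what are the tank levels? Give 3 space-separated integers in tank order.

Answer: 5 7 7

Derivation:
Step 1: flows [1->0,2->1] -> levels [3 8 8]
Step 2: flows [1->0,1=2] -> levels [4 7 8]
Step 3: flows [1->0,2->1] -> levels [5 7 7]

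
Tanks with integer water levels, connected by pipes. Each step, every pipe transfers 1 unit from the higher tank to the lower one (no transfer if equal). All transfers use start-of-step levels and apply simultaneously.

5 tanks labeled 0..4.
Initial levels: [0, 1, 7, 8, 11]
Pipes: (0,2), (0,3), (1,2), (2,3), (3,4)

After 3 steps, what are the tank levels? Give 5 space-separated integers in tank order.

Answer: 6 4 4 5 8

Derivation:
Step 1: flows [2->0,3->0,2->1,3->2,4->3] -> levels [2 2 6 7 10]
Step 2: flows [2->0,3->0,2->1,3->2,4->3] -> levels [4 3 5 6 9]
Step 3: flows [2->0,3->0,2->1,3->2,4->3] -> levels [6 4 4 5 8]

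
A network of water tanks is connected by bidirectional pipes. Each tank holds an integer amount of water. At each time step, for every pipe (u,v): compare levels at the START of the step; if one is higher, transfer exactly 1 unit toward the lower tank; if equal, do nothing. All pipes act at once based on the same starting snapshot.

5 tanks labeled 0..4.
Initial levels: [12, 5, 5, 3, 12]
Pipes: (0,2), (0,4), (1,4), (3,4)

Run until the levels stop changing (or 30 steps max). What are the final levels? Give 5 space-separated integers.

Answer: 7 7 8 7 8

Derivation:
Step 1: flows [0->2,0=4,4->1,4->3] -> levels [11 6 6 4 10]
Step 2: flows [0->2,0->4,4->1,4->3] -> levels [9 7 7 5 9]
Step 3: flows [0->2,0=4,4->1,4->3] -> levels [8 8 8 6 7]
Step 4: flows [0=2,0->4,1->4,4->3] -> levels [7 7 8 7 8]
Step 5: flows [2->0,4->0,4->1,4->3] -> levels [9 8 7 8 5]
Step 6: flows [0->2,0->4,1->4,3->4] -> levels [7 7 8 7 8]
  -> period-2 cycle: step 6 state = step 4 state; never stabilizes
  -> state at step 30: (30-4) mod 2 = 0, same as step 4 -> [7 7 8 7 8]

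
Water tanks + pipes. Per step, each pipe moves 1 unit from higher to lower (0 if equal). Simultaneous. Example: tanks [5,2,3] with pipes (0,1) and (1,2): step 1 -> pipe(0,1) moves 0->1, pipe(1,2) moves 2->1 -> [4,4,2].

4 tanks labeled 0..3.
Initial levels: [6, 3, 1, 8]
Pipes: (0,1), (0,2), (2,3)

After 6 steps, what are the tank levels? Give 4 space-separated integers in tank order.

Step 1: flows [0->1,0->2,3->2] -> levels [4 4 3 7]
Step 2: flows [0=1,0->2,3->2] -> levels [3 4 5 6]
Step 3: flows [1->0,2->0,3->2] -> levels [5 3 5 5]
Step 4: flows [0->1,0=2,2=3] -> levels [4 4 5 5]
Step 5: flows [0=1,2->0,2=3] -> levels [5 4 4 5]
Step 6: flows [0->1,0->2,3->2] -> levels [3 5 6 4]

Answer: 3 5 6 4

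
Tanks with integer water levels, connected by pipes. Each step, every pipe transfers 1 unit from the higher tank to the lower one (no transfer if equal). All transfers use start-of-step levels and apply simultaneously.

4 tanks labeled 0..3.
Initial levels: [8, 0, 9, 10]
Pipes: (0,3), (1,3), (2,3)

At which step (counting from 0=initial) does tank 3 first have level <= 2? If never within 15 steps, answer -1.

Answer: -1

Derivation:
Step 1: flows [3->0,3->1,3->2] -> levels [9 1 10 7]
Step 2: flows [0->3,3->1,2->3] -> levels [8 2 9 8]
Step 3: flows [0=3,3->1,2->3] -> levels [8 3 8 8]
Step 4: flows [0=3,3->1,2=3] -> levels [8 4 8 7]
Step 5: flows [0->3,3->1,2->3] -> levels [7 5 7 8]
Step 6: flows [3->0,3->1,3->2] -> levels [8 6 8 5]
Step 7: flows [0->3,1->3,2->3] -> levels [7 5 7 8]
  -> period-2 cycle (repeats step 5); tank 3 never drops to <=2
Tank 3 never reaches <=2 within 15 steps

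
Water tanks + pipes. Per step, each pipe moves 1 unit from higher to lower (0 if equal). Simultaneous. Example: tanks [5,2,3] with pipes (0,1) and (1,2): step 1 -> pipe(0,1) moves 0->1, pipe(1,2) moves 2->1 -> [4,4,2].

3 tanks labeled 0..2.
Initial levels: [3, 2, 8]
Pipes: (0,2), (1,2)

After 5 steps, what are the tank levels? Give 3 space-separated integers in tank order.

Step 1: flows [2->0,2->1] -> levels [4 3 6]
Step 2: flows [2->0,2->1] -> levels [5 4 4]
Step 3: flows [0->2,1=2] -> levels [4 4 5]
Step 4: flows [2->0,2->1] -> levels [5 5 3]
Step 5: flows [0->2,1->2] -> levels [4 4 5]

Answer: 4 4 5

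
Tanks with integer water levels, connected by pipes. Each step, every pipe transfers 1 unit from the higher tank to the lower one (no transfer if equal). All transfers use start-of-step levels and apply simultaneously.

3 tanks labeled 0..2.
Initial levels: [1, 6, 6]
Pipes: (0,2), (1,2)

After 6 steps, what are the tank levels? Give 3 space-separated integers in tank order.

Step 1: flows [2->0,1=2] -> levels [2 6 5]
Step 2: flows [2->0,1->2] -> levels [3 5 5]
Step 3: flows [2->0,1=2] -> levels [4 5 4]
Step 4: flows [0=2,1->2] -> levels [4 4 5]
Step 5: flows [2->0,2->1] -> levels [5 5 3]
Step 6: flows [0->2,1->2] -> levels [4 4 5]

Answer: 4 4 5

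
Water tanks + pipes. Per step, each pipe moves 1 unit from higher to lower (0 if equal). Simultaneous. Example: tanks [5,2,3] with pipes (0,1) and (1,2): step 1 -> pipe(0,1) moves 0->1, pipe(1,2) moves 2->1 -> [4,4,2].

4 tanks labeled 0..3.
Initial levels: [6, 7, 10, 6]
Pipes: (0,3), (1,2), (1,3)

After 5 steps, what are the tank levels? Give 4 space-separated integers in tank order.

Step 1: flows [0=3,2->1,1->3] -> levels [6 7 9 7]
Step 2: flows [3->0,2->1,1=3] -> levels [7 8 8 6]
Step 3: flows [0->3,1=2,1->3] -> levels [6 7 8 8]
Step 4: flows [3->0,2->1,3->1] -> levels [7 9 7 6]
Step 5: flows [0->3,1->2,1->3] -> levels [6 7 8 8]

Answer: 6 7 8 8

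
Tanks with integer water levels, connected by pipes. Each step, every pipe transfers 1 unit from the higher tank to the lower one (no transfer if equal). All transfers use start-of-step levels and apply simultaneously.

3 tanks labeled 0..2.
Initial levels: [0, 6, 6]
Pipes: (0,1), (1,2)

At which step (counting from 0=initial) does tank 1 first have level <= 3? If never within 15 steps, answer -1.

Step 1: flows [1->0,1=2] -> levels [1 5 6]
Step 2: flows [1->0,2->1] -> levels [2 5 5]
Step 3: flows [1->0,1=2] -> levels [3 4 5]
Step 4: flows [1->0,2->1] -> levels [4 4 4]
Step 5: flows [0=1,1=2] -> levels [4 4 4]
  -> stable; tank 1 stays at 4 > 3
Tank 1 never reaches <=3 within 15 steps

Answer: -1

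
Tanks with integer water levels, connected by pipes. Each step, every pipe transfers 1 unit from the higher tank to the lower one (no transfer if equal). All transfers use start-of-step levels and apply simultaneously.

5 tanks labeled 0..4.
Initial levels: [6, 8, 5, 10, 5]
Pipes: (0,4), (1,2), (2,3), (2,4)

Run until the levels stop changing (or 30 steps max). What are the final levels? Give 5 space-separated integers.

Answer: 7 6 9 6 6

Derivation:
Step 1: flows [0->4,1->2,3->2,2=4] -> levels [5 7 7 9 6]
Step 2: flows [4->0,1=2,3->2,2->4] -> levels [6 7 7 8 6]
Step 3: flows [0=4,1=2,3->2,2->4] -> levels [6 7 7 7 7]
Step 4: flows [4->0,1=2,2=3,2=4] -> levels [7 7 7 7 6]
Step 5: flows [0->4,1=2,2=3,2->4] -> levels [6 7 6 7 8]
Step 6: flows [4->0,1->2,3->2,4->2] -> levels [7 6 9 6 6]
Step 7: flows [0->4,2->1,2->3,2->4] -> levels [6 7 6 7 8]
  -> period-2 cycle: step 7 state = step 5 state; never stabilizes
  -> state at step 30: (30-5) mod 2 = 1, same as step 6 -> [7 6 9 6 6]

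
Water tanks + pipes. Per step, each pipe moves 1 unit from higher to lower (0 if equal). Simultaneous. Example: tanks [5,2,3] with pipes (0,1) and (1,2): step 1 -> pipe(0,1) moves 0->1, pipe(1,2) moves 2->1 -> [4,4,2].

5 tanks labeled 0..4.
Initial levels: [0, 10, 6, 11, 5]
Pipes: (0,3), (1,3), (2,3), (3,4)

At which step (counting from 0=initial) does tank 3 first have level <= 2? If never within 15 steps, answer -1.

Step 1: flows [3->0,3->1,3->2,3->4] -> levels [1 11 7 7 6]
Step 2: flows [3->0,1->3,2=3,3->4] -> levels [2 10 7 6 7]
Step 3: flows [3->0,1->3,2->3,4->3] -> levels [3 9 6 8 6]
Step 4: flows [3->0,1->3,3->2,3->4] -> levels [4 8 7 6 7]
Step 5: flows [3->0,1->3,2->3,4->3] -> levels [5 7 6 8 6]
Step 6: flows [3->0,3->1,3->2,3->4] -> levels [6 8 7 4 7]
Step 7: flows [0->3,1->3,2->3,4->3] -> levels [5 7 6 8 6]
  -> period-2 cycle (repeats step 5); tank 3 never drops to <=2
Tank 3 never reaches <=2 within 15 steps

Answer: -1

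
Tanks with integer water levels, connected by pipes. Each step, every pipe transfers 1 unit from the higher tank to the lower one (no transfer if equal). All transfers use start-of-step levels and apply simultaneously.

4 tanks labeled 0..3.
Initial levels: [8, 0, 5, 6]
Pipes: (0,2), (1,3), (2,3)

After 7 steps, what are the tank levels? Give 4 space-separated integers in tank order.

Step 1: flows [0->2,3->1,3->2] -> levels [7 1 7 4]
Step 2: flows [0=2,3->1,2->3] -> levels [7 2 6 4]
Step 3: flows [0->2,3->1,2->3] -> levels [6 3 6 4]
Step 4: flows [0=2,3->1,2->3] -> levels [6 4 5 4]
Step 5: flows [0->2,1=3,2->3] -> levels [5 4 5 5]
Step 6: flows [0=2,3->1,2=3] -> levels [5 5 5 4]
Step 7: flows [0=2,1->3,2->3] -> levels [5 4 4 6]

Answer: 5 4 4 6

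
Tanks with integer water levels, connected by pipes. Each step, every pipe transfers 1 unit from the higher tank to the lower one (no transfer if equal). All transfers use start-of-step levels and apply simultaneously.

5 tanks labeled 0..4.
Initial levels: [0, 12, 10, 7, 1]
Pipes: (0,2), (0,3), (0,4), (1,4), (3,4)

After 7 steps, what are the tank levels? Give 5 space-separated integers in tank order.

Step 1: flows [2->0,3->0,4->0,1->4,3->4] -> levels [3 11 9 5 2]
Step 2: flows [2->0,3->0,0->4,1->4,3->4] -> levels [4 10 8 3 5]
Step 3: flows [2->0,0->3,4->0,1->4,4->3] -> levels [5 9 7 5 4]
Step 4: flows [2->0,0=3,0->4,1->4,3->4] -> levels [5 8 6 4 7]
Step 5: flows [2->0,0->3,4->0,1->4,4->3] -> levels [6 7 5 6 6]
Step 6: flows [0->2,0=3,0=4,1->4,3=4] -> levels [5 6 6 6 7]
Step 7: flows [2->0,3->0,4->0,4->1,4->3] -> levels [8 7 5 6 4]

Answer: 8 7 5 6 4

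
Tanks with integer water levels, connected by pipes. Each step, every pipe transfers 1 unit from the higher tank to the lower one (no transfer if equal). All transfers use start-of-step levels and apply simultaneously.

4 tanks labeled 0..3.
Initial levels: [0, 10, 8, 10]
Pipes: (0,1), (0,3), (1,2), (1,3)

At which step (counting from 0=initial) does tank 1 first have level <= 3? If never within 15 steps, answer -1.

Step 1: flows [1->0,3->0,1->2,1=3] -> levels [2 8 9 9]
Step 2: flows [1->0,3->0,2->1,3->1] -> levels [4 9 8 7]
Step 3: flows [1->0,3->0,1->2,1->3] -> levels [6 6 9 7]
Step 4: flows [0=1,3->0,2->1,3->1] -> levels [7 8 8 5]
Step 5: flows [1->0,0->3,1=2,1->3] -> levels [7 6 8 7]
Step 6: flows [0->1,0=3,2->1,3->1] -> levels [6 9 7 6]
Step 7: flows [1->0,0=3,1->2,1->3] -> levels [7 6 8 7]
  -> period-2 cycle (repeats step 5); tank 1 never drops to <=3
Tank 1 never reaches <=3 within 15 steps

Answer: -1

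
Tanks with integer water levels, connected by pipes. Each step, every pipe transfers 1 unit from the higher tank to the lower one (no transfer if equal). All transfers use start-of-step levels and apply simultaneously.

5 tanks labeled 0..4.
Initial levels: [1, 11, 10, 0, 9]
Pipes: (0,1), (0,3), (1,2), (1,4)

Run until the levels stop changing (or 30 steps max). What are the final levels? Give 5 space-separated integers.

Step 1: flows [1->0,0->3,1->2,1->4] -> levels [1 8 11 1 10]
Step 2: flows [1->0,0=3,2->1,4->1] -> levels [2 9 10 1 9]
Step 3: flows [1->0,0->3,2->1,1=4] -> levels [2 9 9 2 9]
Step 4: flows [1->0,0=3,1=2,1=4] -> levels [3 8 9 2 9]
Step 5: flows [1->0,0->3,2->1,4->1] -> levels [3 9 8 3 8]
Step 6: flows [1->0,0=3,1->2,1->4] -> levels [4 6 9 3 9]
Step 7: flows [1->0,0->3,2->1,4->1] -> levels [4 7 8 4 8]
Step 8: flows [1->0,0=3,2->1,4->1] -> levels [5 8 7 4 7]
Step 9: flows [1->0,0->3,1->2,1->4] -> levels [5 5 8 5 8]
Step 10: flows [0=1,0=3,2->1,4->1] -> levels [5 7 7 5 7]
Step 11: flows [1->0,0=3,1=2,1=4] -> levels [6 6 7 5 7]
Step 12: flows [0=1,0->3,2->1,4->1] -> levels [5 8 6 6 6]
Step 13: flows [1->0,3->0,1->2,1->4] -> levels [7 5 7 5 7]
Step 14: flows [0->1,0->3,2->1,4->1] -> levels [5 8 6 6 6]
  -> period-2 cycle: step 14 state = step 12 state; never stabilizes
  -> state at step 30: (30-12) mod 2 = 0, same as step 12 -> [5 8 6 6 6]

Answer: 5 8 6 6 6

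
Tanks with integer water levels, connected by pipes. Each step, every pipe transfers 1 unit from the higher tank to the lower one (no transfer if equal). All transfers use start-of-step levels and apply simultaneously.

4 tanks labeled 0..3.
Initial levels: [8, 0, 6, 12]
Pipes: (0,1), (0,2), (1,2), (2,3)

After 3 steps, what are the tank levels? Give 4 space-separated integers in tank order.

Step 1: flows [0->1,0->2,2->1,3->2] -> levels [6 2 7 11]
Step 2: flows [0->1,2->0,2->1,3->2] -> levels [6 4 6 10]
Step 3: flows [0->1,0=2,2->1,3->2] -> levels [5 6 6 9]

Answer: 5 6 6 9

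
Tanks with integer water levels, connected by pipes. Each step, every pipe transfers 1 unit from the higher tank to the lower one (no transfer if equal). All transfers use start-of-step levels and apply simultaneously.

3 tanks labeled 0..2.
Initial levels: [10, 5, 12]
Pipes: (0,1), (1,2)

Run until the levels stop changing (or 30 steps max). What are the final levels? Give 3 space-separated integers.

Answer: 9 9 9

Derivation:
Step 1: flows [0->1,2->1] -> levels [9 7 11]
Step 2: flows [0->1,2->1] -> levels [8 9 10]
Step 3: flows [1->0,2->1] -> levels [9 9 9]
Step 4: flows [0=1,1=2] -> levels [9 9 9]
  -> stable (no change)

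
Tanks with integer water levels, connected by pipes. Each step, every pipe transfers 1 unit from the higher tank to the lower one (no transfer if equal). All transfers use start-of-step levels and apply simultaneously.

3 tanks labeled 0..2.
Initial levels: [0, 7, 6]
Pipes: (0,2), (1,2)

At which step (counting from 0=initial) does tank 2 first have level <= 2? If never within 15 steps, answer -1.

Answer: -1

Derivation:
Step 1: flows [2->0,1->2] -> levels [1 6 6]
Step 2: flows [2->0,1=2] -> levels [2 6 5]
Step 3: flows [2->0,1->2] -> levels [3 5 5]
Step 4: flows [2->0,1=2] -> levels [4 5 4]
Step 5: flows [0=2,1->2] -> levels [4 4 5]
Step 6: flows [2->0,2->1] -> levels [5 5 3]
Step 7: flows [0->2,1->2] -> levels [4 4 5]
  -> period-2 cycle (repeats step 5); tank 2 never drops to <=2
Tank 2 never reaches <=2 within 15 steps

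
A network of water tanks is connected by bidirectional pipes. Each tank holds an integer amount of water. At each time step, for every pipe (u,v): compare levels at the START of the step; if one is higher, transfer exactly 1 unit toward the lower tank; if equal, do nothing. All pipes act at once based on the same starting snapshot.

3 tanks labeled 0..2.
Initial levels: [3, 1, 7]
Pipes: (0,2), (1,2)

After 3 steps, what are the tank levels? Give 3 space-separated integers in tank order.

Answer: 4 3 4

Derivation:
Step 1: flows [2->0,2->1] -> levels [4 2 5]
Step 2: flows [2->0,2->1] -> levels [5 3 3]
Step 3: flows [0->2,1=2] -> levels [4 3 4]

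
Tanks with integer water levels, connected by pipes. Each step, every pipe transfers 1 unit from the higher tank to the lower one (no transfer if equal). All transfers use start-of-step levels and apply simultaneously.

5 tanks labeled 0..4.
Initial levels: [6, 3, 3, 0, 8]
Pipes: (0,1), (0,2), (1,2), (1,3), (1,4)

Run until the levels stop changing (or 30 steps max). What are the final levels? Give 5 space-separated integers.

Step 1: flows [0->1,0->2,1=2,1->3,4->1] -> levels [4 4 4 1 7]
Step 2: flows [0=1,0=2,1=2,1->3,4->1] -> levels [4 4 4 2 6]
Step 3: flows [0=1,0=2,1=2,1->3,4->1] -> levels [4 4 4 3 5]
Step 4: flows [0=1,0=2,1=2,1->3,4->1] -> levels [4 4 4 4 4]
Step 5: flows [0=1,0=2,1=2,1=3,1=4] -> levels [4 4 4 4 4]
  -> stable (no change)

Answer: 4 4 4 4 4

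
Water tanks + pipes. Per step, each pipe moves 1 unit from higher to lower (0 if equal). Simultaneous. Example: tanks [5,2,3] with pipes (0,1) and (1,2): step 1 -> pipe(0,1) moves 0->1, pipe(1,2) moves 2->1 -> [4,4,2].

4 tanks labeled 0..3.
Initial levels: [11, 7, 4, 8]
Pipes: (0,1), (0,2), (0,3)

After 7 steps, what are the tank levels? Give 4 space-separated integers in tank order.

Answer: 6 8 8 8

Derivation:
Step 1: flows [0->1,0->2,0->3] -> levels [8 8 5 9]
Step 2: flows [0=1,0->2,3->0] -> levels [8 8 6 8]
Step 3: flows [0=1,0->2,0=3] -> levels [7 8 7 8]
Step 4: flows [1->0,0=2,3->0] -> levels [9 7 7 7]
Step 5: flows [0->1,0->2,0->3] -> levels [6 8 8 8]
Step 6: flows [1->0,2->0,3->0] -> levels [9 7 7 7]
  -> period-2 cycle: step 6 state = step 4 state
  -> state at step 7: (7-4) mod 2 = 1, same as step 5 -> [6 8 8 8]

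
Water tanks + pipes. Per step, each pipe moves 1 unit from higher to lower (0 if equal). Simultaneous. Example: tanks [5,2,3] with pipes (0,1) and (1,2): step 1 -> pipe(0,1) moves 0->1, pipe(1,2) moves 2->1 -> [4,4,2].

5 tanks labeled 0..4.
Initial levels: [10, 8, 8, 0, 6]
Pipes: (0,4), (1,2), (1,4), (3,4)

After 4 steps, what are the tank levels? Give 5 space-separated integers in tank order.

Answer: 8 8 7 4 5

Derivation:
Step 1: flows [0->4,1=2,1->4,4->3] -> levels [9 7 8 1 7]
Step 2: flows [0->4,2->1,1=4,4->3] -> levels [8 8 7 2 7]
Step 3: flows [0->4,1->2,1->4,4->3] -> levels [7 6 8 3 8]
Step 4: flows [4->0,2->1,4->1,4->3] -> levels [8 8 7 4 5]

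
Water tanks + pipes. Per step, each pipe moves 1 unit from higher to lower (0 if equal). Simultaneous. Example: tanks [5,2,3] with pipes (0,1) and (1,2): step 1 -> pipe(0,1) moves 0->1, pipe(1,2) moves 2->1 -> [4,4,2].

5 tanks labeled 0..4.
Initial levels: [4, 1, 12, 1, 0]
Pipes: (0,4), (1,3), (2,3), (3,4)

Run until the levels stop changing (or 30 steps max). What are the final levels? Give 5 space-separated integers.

Answer: 3 3 4 6 2

Derivation:
Step 1: flows [0->4,1=3,2->3,3->4] -> levels [3 1 11 1 2]
Step 2: flows [0->4,1=3,2->3,4->3] -> levels [2 1 10 3 2]
Step 3: flows [0=4,3->1,2->3,3->4] -> levels [2 2 9 2 3]
Step 4: flows [4->0,1=3,2->3,4->3] -> levels [3 2 8 4 1]
Step 5: flows [0->4,3->1,2->3,3->4] -> levels [2 3 7 3 3]
Step 6: flows [4->0,1=3,2->3,3=4] -> levels [3 3 6 4 2]
Step 7: flows [0->4,3->1,2->3,3->4] -> levels [2 4 5 3 4]
Step 8: flows [4->0,1->3,2->3,4->3] -> levels [3 3 4 6 2]
Step 9: flows [0->4,3->1,3->2,3->4] -> levels [2 4 5 3 4]
  -> period-2 cycle: step 9 state = step 7 state; never stabilizes
  -> state at step 30: (30-7) mod 2 = 1, same as step 8 -> [3 3 4 6 2]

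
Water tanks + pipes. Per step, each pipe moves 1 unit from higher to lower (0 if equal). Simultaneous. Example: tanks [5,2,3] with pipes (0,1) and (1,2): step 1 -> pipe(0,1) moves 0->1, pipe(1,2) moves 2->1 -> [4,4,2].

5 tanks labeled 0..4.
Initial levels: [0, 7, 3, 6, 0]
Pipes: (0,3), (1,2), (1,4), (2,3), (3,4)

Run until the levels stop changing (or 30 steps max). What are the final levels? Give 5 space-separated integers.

Answer: 3 2 5 1 5

Derivation:
Step 1: flows [3->0,1->2,1->4,3->2,3->4] -> levels [1 5 5 3 2]
Step 2: flows [3->0,1=2,1->4,2->3,3->4] -> levels [2 4 4 2 4]
Step 3: flows [0=3,1=2,1=4,2->3,4->3] -> levels [2 4 3 4 3]
Step 4: flows [3->0,1->2,1->4,3->2,3->4] -> levels [3 2 5 1 5]
Step 5: flows [0->3,2->1,4->1,2->3,4->3] -> levels [2 4 3 4 3]
  -> period-2 cycle: step 5 state = step 3 state; never stabilizes
  -> state at step 30: (30-3) mod 2 = 1, same as step 4 -> [3 2 5 1 5]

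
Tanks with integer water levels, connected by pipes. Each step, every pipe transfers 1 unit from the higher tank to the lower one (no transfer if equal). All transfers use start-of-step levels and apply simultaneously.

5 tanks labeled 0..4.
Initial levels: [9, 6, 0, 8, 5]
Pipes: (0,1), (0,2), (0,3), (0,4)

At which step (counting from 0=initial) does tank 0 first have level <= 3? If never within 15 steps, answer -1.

Answer: 5

Derivation:
Step 1: flows [0->1,0->2,0->3,0->4] -> levels [5 7 1 9 6]
Step 2: flows [1->0,0->2,3->0,4->0] -> levels [7 6 2 8 5]
Step 3: flows [0->1,0->2,3->0,0->4] -> levels [5 7 3 7 6]
Step 4: flows [1->0,0->2,3->0,4->0] -> levels [7 6 4 6 5]
Step 5: flows [0->1,0->2,0->3,0->4] -> levels [3 7 5 7 6]
Tank 0 first reaches <=3 at step 5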